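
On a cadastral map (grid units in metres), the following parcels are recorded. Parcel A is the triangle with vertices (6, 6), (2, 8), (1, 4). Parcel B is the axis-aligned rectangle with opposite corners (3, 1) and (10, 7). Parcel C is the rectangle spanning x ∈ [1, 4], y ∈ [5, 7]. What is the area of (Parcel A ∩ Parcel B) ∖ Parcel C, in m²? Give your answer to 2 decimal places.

1.85

|Parcel A ∩ Parcel B| = 3.8.
|(Parcel A ∩ Parcel B) ∩ Parcel C| = 1.95.
|(Parcel A ∩ Parcel B) ∖ Parcel C| = 3.8 − 1.95 = 1.85.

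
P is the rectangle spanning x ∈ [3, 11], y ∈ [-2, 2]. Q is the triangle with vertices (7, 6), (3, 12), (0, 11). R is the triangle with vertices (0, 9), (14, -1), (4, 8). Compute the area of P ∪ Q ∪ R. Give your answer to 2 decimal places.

By inclusion–exclusion:
Individual areas: |P| = 32, |Q| = 11, |R| = 13.
|P∩Q| = 0.
|P∩R| = 0.4643.
|Q∩R| = 0.
|P∩Q∩R| = 0.
|P ∪ Q ∪ R| = 56 − 0.4643 + 0 = 55.54.

55.54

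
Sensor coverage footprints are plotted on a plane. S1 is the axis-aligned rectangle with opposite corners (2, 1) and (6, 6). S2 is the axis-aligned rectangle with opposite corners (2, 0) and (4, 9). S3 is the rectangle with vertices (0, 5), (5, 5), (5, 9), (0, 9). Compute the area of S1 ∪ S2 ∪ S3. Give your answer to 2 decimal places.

By inclusion–exclusion:
Individual areas: |S1| = 20, |S2| = 18, |S3| = 20.
|S1∩S2|: x∈[2,4], y∈[1,6] → 2·5 = 10.
|S1∩S3|: x∈[2,5], y∈[5,6] → 3·1 = 3.
|S2∩S3|: x∈[2,4], y∈[5,9] → 2·4 = 8.
|S1∩S2∩S3| = 2.
|S1 ∪ S2 ∪ S3| = 58 − 21 + 2 = 39.00.

39.00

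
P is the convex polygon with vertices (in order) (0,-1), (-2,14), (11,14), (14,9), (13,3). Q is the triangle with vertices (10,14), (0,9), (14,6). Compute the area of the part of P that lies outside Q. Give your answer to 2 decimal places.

|P| = 184.5, |P∩Q| = 49.8384.
|P ∖ Q| = |P| − |P∩Q| = 184.5 − 49.8384 = 134.66.

134.66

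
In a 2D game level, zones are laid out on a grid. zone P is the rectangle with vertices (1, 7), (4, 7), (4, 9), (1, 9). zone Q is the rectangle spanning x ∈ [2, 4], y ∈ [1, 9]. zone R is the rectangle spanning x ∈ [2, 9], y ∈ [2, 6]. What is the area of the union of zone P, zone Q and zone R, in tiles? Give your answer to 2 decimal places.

By inclusion–exclusion:
Individual areas: |zone P| = 6, |zone Q| = 16, |zone R| = 28.
|zone P∩zone Q|: x∈[2,4], y∈[7,9] → 2·2 = 4.
|zone P∩zone R| = 0 (no overlap).
|zone Q∩zone R|: x∈[2,4], y∈[2,6] → 2·4 = 8.
|zone P∩zone Q∩zone R| = 0.
|zone P ∪ zone Q ∪ zone R| = 50 − 12 + 0 = 38.00.

38.00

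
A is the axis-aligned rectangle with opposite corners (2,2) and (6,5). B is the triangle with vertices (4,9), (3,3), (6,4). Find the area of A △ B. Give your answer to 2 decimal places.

|A| = 12, |B| = 8.5, |A∩B| = 3.9667.
|A △ B| = |A| + |B| − 2·|A∩B| = 12 + 8.5 − 7.9333 = 12.57.

12.57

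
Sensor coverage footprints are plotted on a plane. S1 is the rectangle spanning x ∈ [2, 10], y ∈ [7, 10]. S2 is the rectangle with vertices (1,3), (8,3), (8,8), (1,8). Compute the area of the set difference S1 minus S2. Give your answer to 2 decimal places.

|S1∩S2|: x∈[2,8], y∈[7,8] → 6·1 = 6.
|S1| = 24.
|S1 ∖ S2| = |S1| − |S1∩S2| = 24 − 6 = 18.00.

18.00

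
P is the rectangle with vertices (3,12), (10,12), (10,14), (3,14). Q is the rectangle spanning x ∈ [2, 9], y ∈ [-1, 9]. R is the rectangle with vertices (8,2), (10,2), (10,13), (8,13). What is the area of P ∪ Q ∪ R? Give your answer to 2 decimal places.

By inclusion–exclusion:
Individual areas: |P| = 14, |Q| = 70, |R| = 22.
|P∩Q| = 0 (no overlap).
|P∩R|: x∈[8,10], y∈[12,13] → 2·1 = 2.
|Q∩R|: x∈[8,9], y∈[2,9] → 1·7 = 7.
|P∩Q∩R| = 0.
|P ∪ Q ∪ R| = 106 − 9 + 0 = 97.00.

97.00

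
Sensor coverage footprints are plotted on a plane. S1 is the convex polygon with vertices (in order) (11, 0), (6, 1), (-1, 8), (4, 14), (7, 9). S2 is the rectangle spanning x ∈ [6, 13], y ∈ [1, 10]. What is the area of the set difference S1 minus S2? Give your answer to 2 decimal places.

50.58

|S1| = 73.5, |S1∩S2| = 22.9222.
|S1 ∖ S2| = |S1| − |S1∩S2| = 73.5 − 22.9222 = 50.58.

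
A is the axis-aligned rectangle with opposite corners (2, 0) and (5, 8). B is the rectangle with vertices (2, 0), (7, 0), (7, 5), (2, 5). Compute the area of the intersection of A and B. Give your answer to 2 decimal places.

15.00

|A∩B|: x∈[2,5], y∈[0,5] → 3·5 = 15.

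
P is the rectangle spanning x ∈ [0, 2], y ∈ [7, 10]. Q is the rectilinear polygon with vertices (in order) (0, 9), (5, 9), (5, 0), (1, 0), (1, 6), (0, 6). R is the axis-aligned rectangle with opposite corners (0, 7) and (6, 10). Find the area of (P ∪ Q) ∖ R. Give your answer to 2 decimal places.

29.00

|P ∪ Q| = 41.
|(P ∪ Q) ∩ R| = 12.
|(P ∪ Q) ∖ R| = 41 − 12 = 29.00.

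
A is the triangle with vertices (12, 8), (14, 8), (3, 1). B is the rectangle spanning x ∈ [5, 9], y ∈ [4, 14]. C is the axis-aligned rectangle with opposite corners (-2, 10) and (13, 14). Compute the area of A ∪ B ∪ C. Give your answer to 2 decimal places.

89.74

By inclusion–exclusion:
Individual areas: |A| = 7, |B| = 40, |C| = 60.
|A∩B| = 1.2597.
|A∩C| = 0.
|B∩C|: x∈[5,9], y∈[10,14] → 4·4 = 16.
|A∩B∩C| = 0.
|A ∪ B ∪ C| = 107 − 17.2597 + 0 = 89.74.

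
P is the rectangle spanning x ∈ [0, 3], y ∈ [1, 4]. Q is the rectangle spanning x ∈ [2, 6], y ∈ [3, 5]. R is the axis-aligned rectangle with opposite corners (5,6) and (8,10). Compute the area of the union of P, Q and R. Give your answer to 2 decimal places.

28.00

By inclusion–exclusion:
Individual areas: |P| = 9, |Q| = 8, |R| = 12.
|P∩Q|: x∈[2,3], y∈[3,4] → 1·1 = 1.
|P∩R| = 0 (no overlap).
|Q∩R| = 0 (no overlap).
|P∩Q∩R| = 0.
|P ∪ Q ∪ R| = 29 − 1 + 0 = 28.00.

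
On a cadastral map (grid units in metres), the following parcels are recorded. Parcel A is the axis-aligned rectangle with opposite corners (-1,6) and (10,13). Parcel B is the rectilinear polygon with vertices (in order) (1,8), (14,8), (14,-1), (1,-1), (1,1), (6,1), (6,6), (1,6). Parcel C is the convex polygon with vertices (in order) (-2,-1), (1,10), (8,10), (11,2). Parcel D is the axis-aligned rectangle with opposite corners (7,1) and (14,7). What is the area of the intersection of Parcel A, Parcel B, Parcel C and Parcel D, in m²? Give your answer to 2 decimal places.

The intersection is the polygon with vertices (9.5,6), (7,6), (7,7), (9.125,7).
By the shoelace formula its area is 2.31.

2.31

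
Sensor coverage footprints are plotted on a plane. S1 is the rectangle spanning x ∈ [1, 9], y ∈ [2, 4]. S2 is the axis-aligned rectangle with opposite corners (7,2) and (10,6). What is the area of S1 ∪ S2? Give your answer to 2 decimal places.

24.00

By inclusion–exclusion:
Individual areas: |S1| = 16, |S2| = 12.
|S1∩S2|: x∈[7,9], y∈[2,4] → 2·2 = 4.
|S1 ∪ S2| = 28 − 4 = 24.00.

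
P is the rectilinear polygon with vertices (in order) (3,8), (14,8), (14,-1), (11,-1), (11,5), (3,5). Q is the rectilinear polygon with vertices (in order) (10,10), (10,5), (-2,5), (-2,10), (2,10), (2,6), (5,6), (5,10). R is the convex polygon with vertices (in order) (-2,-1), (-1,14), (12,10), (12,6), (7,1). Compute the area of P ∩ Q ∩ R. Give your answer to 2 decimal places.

The intersection is the polygon with vertices (10,5), (3,5), (3,6), (5,6), (5,8), (10,8).
By the shoelace formula its area is 17.00.

17.00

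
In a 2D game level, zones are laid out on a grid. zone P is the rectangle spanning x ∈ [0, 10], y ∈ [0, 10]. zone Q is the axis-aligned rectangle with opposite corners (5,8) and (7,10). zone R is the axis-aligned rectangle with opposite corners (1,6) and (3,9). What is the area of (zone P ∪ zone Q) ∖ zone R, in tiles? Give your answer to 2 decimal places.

|zone P ∪ zone Q| = 100.
|(zone P ∪ zone Q) ∩ zone R| = 6.
|(zone P ∪ zone Q) ∖ zone R| = 100 − 6 = 94.00.

94.00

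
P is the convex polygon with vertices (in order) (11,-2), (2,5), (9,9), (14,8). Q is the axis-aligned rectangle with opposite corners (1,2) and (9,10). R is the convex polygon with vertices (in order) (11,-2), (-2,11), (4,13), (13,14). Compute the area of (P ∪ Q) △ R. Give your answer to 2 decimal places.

|P ∪ Q| = 103.7857.
|(P ∪ Q) ∩ R| = 74.4512.
|(P ∪ Q) △ R| = 103.7857 + 123 − 148.9024 = 77.88.

77.88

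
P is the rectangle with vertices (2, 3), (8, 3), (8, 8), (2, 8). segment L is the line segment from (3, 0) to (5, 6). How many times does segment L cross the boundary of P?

The segment meets the boundary at (4,3).

1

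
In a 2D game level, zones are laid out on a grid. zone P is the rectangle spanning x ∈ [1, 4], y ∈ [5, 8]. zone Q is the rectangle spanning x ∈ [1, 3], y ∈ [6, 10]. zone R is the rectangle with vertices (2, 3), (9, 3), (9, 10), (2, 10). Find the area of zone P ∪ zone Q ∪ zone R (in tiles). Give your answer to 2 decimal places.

By inclusion–exclusion:
Individual areas: |zone P| = 9, |zone Q| = 8, |zone R| = 49.
|zone P∩zone Q|: x∈[1,3], y∈[6,8] → 2·2 = 4.
|zone P∩zone R|: x∈[2,4], y∈[5,8] → 2·3 = 6.
|zone Q∩zone R|: x∈[2,3], y∈[6,10] → 1·4 = 4.
|zone P∩zone Q∩zone R| = 2.
|zone P ∪ zone Q ∪ zone R| = 66 − 14 + 2 = 54.00.

54.00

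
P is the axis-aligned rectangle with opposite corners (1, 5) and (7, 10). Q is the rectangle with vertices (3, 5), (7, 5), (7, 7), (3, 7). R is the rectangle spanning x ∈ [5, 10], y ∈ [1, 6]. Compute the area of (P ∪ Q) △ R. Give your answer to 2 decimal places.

|P ∪ Q| = 30.
|(P ∪ Q) ∩ R| = 2.
|(P ∪ Q) △ R| = 30 + 25 − 4 = 51.00.

51.00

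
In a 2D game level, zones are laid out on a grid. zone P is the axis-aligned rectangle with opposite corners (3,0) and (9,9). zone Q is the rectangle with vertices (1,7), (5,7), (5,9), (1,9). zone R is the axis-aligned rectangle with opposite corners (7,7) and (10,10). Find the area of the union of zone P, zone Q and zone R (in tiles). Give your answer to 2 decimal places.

63.00

By inclusion–exclusion:
Individual areas: |zone P| = 54, |zone Q| = 8, |zone R| = 9.
|zone P∩zone Q|: x∈[3,5], y∈[7,9] → 2·2 = 4.
|zone P∩zone R|: x∈[7,9], y∈[7,9] → 2·2 = 4.
|zone Q∩zone R| = 0 (no overlap).
|zone P∩zone Q∩zone R| = 0.
|zone P ∪ zone Q ∪ zone R| = 71 − 8 + 0 = 63.00.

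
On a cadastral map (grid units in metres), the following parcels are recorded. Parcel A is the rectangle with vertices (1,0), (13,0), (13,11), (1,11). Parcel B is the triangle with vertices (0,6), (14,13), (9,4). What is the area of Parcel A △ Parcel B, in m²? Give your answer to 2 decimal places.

93.00

|Parcel A| = 132, |Parcel B| = 45.5, |Parcel A∩Parcel B| = 42.25.
|Parcel A △ Parcel B| = |Parcel A| + |Parcel B| − 2·|Parcel A∩Parcel B| = 132 + 45.5 − 84.5 = 93.00.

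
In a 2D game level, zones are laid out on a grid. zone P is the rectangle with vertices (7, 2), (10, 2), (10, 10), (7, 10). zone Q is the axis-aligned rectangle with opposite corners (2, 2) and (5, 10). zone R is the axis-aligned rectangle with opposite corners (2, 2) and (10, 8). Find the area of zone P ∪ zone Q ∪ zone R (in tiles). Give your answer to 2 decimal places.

By inclusion–exclusion:
Individual areas: |zone P| = 24, |zone Q| = 24, |zone R| = 48.
|zone P∩zone Q| = 0 (no overlap).
|zone P∩zone R|: x∈[7,10], y∈[2,8] → 3·6 = 18.
|zone Q∩zone R|: x∈[2,5], y∈[2,8] → 3·6 = 18.
|zone P∩zone Q∩zone R| = 0.
|zone P ∪ zone Q ∪ zone R| = 96 − 36 + 0 = 60.00.

60.00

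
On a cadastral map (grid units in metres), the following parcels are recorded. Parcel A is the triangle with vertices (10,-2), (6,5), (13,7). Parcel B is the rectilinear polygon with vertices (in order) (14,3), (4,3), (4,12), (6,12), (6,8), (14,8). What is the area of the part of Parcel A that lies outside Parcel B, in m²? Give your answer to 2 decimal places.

11.31

|Parcel A| = 28.5, |Parcel A∩Parcel B| = 17.1905.
|Parcel A ∖ Parcel B| = |Parcel A| − |Parcel A∩Parcel B| = 28.5 − 17.1905 = 11.31.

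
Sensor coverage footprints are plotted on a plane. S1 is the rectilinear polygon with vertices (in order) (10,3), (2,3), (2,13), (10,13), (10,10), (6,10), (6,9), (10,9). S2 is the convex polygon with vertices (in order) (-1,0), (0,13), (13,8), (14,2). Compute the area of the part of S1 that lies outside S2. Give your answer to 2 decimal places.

17.53

|S1| = 76, |S1∩S2| = 58.4692.
|S1 ∖ S2| = |S1| − |S1∩S2| = 76 − 58.4692 = 17.53.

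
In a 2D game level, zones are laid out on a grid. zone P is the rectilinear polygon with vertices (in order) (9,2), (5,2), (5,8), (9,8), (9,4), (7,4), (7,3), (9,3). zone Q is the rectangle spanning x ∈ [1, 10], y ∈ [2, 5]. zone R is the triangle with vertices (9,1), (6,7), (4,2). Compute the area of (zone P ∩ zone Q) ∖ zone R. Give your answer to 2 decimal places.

|zone P ∩ zone Q| = 10.
|(zone P ∩ zone Q) ∩ zone R| = 7.45.
|(zone P ∩ zone Q) ∖ zone R| = 10 − 7.45 = 2.55.

2.55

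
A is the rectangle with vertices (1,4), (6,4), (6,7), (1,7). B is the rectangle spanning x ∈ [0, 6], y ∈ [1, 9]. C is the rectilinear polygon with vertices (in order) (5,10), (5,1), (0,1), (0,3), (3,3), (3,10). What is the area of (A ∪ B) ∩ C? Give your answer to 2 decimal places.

The region (A ∪ B) ∩ C is the polygon with vertices (0,1), (0,3), (3,3), (3,9), (5,9), (5,1).
By the shoelace formula its area is 22.00.

22.00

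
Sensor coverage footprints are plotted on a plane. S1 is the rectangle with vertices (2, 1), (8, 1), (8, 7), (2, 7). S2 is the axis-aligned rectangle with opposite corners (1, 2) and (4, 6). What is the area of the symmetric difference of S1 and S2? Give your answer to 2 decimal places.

32.00

|S1∩S2|: x∈[2,4], y∈[2,6] → 2·4 = 8.
|S1 △ S2| = |S1| + |S2| − 2·|S1∩S2| = 36 + 12 − 16 = 32.00.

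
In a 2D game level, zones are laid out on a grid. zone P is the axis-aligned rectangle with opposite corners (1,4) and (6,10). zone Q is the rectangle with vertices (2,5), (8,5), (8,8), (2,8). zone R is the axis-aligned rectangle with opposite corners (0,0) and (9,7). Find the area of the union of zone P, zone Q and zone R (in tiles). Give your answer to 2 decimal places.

80.00

By inclusion–exclusion:
Individual areas: |zone P| = 30, |zone Q| = 18, |zone R| = 63.
|zone P∩zone Q|: x∈[2,6], y∈[5,8] → 4·3 = 12.
|zone P∩zone R|: x∈[1,6], y∈[4,7] → 5·3 = 15.
|zone Q∩zone R|: x∈[2,8], y∈[5,7] → 6·2 = 12.
|zone P∩zone Q∩zone R| = 8.
|zone P ∪ zone Q ∪ zone R| = 111 − 39 + 8 = 80.00.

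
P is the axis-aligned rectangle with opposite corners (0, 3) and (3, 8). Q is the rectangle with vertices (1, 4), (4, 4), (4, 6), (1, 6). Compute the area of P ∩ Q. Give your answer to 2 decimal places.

4.00

|P∩Q|: x∈[1,3], y∈[4,6] → 2·2 = 4.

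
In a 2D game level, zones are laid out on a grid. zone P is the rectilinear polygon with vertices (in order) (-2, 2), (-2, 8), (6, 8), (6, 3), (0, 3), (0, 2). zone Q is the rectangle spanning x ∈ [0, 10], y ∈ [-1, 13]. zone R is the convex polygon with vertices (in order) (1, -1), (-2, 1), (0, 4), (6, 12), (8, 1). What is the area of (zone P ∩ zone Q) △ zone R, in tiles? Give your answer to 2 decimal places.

|zone P ∩ zone Q| = 30.
|(zone P ∩ zone Q) ∩ zone R| = 24.
|(zone P ∩ zone Q) △ zone R| = 30 + 66 − 48 = 48.00.

48.00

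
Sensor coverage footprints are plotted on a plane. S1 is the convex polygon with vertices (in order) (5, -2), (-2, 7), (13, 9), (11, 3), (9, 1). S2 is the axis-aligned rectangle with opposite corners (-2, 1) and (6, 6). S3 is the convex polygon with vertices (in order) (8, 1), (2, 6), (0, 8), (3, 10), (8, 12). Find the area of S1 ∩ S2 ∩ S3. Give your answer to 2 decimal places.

The intersection is the polygon with vertices (6,6), (6,2.667), (2,6).
By the shoelace formula its area is 6.67.

6.67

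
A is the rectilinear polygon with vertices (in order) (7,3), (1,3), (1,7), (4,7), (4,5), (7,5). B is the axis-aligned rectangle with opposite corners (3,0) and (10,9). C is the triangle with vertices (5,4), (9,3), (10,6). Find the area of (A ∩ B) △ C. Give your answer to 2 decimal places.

13.90

|A ∩ B| = 10.
|(A ∩ B) ∩ C| = 1.3.
|(A ∩ B) △ C| = 10 + 6.5 − 2.6 = 13.90.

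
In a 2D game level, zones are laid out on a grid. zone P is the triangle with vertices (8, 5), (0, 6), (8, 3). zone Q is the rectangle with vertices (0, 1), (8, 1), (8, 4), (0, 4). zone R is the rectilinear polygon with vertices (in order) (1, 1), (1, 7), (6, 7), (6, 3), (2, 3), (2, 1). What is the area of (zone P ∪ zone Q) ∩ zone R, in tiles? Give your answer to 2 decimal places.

11.29

|zone P ∪ zone Q| = 30.6667.
|(zone P ∪ zone Q) ∩ zone R| = 11.29.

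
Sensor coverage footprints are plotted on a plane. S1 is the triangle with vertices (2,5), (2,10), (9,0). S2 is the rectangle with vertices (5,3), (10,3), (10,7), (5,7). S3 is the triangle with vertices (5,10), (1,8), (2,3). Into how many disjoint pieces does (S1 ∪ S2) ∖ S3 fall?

(S1 ∪ S2) ∖ S3 splits into 2 disjoint pieces (area 0.5833, area 29.065).

2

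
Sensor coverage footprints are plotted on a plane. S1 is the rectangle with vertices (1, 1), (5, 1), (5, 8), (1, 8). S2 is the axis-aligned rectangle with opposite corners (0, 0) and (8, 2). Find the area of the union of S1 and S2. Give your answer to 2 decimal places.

40.00

By inclusion–exclusion:
Individual areas: |S1| = 28, |S2| = 16.
|S1∩S2|: x∈[1,5], y∈[1,2] → 4·1 = 4.
|S1 ∪ S2| = 44 − 4 = 40.00.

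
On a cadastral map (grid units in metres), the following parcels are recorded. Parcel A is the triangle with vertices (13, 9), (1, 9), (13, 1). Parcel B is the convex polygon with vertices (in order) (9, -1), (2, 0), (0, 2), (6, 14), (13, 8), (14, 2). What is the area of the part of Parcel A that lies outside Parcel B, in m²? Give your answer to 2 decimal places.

2.21

|Parcel A| = 48, |Parcel A∩Parcel B| = 45.791.
|Parcel A ∖ Parcel B| = |Parcel A| − |Parcel A∩Parcel B| = 48 − 45.791 = 2.21.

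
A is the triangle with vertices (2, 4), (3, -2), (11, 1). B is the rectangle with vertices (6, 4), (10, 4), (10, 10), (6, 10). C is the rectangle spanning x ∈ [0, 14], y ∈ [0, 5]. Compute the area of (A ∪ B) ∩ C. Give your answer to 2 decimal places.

|A ∪ B| = 49.5.
|(A ∪ B) ∩ C| = 23.83.

23.83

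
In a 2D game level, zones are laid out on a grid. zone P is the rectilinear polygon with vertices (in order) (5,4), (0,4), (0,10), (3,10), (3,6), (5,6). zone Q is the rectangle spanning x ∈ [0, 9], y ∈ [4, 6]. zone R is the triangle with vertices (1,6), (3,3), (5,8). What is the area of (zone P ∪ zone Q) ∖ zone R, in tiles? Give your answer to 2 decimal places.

24.73

|zone P ∪ zone Q| = 30.
|(zone P ∪ zone Q) ∩ zone R| = 5.2667.
|(zone P ∪ zone Q) ∖ zone R| = 30 − 5.2667 = 24.73.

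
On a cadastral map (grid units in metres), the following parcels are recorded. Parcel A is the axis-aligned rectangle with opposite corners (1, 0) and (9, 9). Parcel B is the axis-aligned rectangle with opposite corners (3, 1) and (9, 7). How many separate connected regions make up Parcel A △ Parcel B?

Parcel A △ Parcel B is a single connected region.

1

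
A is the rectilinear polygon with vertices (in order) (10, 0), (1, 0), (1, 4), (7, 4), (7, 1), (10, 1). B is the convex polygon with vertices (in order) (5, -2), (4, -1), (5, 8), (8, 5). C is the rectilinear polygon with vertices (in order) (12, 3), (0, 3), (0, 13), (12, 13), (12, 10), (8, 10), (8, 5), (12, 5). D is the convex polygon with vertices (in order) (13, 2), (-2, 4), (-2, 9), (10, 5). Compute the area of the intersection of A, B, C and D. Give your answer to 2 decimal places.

2.43

The intersection is the polygon with vertices (7,4), (7,3), (5.5,3), (4.46,3.139), (4.556,4).
By the shoelace formula its area is 2.43.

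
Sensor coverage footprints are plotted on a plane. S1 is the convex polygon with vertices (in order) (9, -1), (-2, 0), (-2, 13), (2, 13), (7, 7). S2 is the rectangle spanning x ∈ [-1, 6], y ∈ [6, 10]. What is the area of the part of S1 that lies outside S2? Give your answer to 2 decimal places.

86.85

|S1| = 113.5, |S1∩S2| = 26.65.
|S1 ∖ S2| = |S1| − |S1∩S2| = 113.5 − 26.65 = 86.85.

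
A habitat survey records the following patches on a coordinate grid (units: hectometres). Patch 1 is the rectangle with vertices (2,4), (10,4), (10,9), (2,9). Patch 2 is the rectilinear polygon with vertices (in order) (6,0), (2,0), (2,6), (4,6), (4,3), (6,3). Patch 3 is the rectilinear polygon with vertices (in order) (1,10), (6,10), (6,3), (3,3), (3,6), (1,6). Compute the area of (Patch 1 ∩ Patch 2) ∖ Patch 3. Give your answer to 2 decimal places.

2.00

|Patch 1 ∩ Patch 2| = 4.
|(Patch 1 ∩ Patch 2) ∩ Patch 3| = 2.
|(Patch 1 ∩ Patch 2) ∖ Patch 3| = 4 − 2 = 2.00.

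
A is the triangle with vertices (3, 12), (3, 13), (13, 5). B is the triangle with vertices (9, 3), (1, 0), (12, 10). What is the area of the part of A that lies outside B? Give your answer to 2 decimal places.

4.65

|A| = 5, |A∩B| = 0.3519.
|A ∖ B| = |A| − |A∩B| = 5 − 0.3519 = 4.65.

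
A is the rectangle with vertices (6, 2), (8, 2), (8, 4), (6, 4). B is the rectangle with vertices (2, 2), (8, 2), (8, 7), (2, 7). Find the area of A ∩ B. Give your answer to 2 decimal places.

|A∩B|: x∈[6,8], y∈[2,4] → 2·2 = 4.

4.00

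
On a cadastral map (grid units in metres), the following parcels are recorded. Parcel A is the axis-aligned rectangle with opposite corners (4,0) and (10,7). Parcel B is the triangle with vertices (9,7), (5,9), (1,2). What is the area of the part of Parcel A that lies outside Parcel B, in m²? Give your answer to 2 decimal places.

34.19

|Parcel A| = 42, |Parcel A∩Parcel B| = 7.8125.
|Parcel A ∖ Parcel B| = |Parcel A| − |Parcel A∩Parcel B| = 42 − 7.8125 = 34.19.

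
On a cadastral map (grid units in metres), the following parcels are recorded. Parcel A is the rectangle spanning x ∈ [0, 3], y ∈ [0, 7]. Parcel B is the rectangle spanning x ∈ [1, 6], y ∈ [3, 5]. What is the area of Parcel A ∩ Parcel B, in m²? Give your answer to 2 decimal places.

|Parcel A∩Parcel B|: x∈[1,3], y∈[3,5] → 2·2 = 4.

4.00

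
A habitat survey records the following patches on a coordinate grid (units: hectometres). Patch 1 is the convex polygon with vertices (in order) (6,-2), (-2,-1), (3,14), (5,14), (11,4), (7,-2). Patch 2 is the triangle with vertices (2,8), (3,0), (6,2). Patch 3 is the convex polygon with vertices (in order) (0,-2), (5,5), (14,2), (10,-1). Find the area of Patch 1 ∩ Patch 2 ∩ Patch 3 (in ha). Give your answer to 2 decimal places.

The intersection is the polygon with vertices (3,0), (2.766,1.872), (4.483,4.276), (6,2).
By the shoelace formula its area is 6.82.

6.82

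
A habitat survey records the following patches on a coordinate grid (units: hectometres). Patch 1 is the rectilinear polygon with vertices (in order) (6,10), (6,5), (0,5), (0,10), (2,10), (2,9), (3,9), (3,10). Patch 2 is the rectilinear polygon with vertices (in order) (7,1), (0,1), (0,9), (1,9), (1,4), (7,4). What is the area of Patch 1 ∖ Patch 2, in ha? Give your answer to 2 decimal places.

25.00

|Patch 1| = 29, |Patch 1∩Patch 2| = 4.
|Patch 1 ∖ Patch 2| = |Patch 1| − |Patch 1∩Patch 2| = 29 − 4 = 25.00.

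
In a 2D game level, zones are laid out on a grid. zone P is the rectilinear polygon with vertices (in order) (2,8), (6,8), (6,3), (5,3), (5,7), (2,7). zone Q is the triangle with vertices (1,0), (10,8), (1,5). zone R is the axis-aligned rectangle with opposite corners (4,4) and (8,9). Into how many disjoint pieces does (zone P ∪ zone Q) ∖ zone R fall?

(zone P ∪ zone Q) ∖ zone R splits into 3 disjoint pieces (area 1.1111, area 14.3889, area 2).

3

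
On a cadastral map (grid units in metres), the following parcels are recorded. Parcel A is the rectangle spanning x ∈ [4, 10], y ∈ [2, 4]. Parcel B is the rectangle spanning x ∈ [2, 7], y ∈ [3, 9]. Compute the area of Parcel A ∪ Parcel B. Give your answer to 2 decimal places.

39.00

By inclusion–exclusion:
Individual areas: |Parcel A| = 12, |Parcel B| = 30.
|Parcel A∩Parcel B|: x∈[4,7], y∈[3,4] → 3·1 = 3.
|Parcel A ∪ Parcel B| = 42 − 3 = 39.00.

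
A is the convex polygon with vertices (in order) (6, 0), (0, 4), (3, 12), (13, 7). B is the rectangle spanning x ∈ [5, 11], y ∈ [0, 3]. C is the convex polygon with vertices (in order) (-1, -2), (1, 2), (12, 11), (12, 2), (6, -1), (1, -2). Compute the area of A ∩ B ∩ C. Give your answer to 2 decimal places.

The intersection is the polygon with vertices (5,3), (9,3), (6,0), (5,0.667).
By the shoelace formula its area is 7.17.

7.17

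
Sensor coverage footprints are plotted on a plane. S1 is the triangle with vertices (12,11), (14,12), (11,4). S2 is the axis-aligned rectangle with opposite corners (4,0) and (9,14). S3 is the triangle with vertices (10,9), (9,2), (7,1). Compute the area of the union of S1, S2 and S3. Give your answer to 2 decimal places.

78.67

By inclusion–exclusion:
Individual areas: |S1| = 6.5, |S2| = 70, |S3| = 6.5.
|S1∩S2| = 0.
|S1∩S3| = 0.
|S2∩S3| = 4.3333.
|S1∩S2∩S3| = 0.
|S1 ∪ S2 ∪ S3| = 83 − 4.3333 + 0 = 78.67.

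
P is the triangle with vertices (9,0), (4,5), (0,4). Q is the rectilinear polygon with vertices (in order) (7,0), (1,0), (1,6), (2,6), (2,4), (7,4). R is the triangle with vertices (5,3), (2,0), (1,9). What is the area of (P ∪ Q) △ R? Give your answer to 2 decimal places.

|P ∪ Q| = 29.4583.
|(P ∪ Q) ∩ R| = 10.6786.
|(P ∪ Q) △ R| = 29.4583 + 15 − 21.3571 = 23.10.

23.10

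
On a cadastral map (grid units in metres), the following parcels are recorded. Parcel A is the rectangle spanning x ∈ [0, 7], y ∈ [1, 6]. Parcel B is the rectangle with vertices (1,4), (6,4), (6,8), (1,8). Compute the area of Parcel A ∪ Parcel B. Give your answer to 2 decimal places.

By inclusion–exclusion:
Individual areas: |Parcel A| = 35, |Parcel B| = 20.
|Parcel A∩Parcel B|: x∈[1,6], y∈[4,6] → 5·2 = 10.
|Parcel A ∪ Parcel B| = 55 − 10 = 45.00.

45.00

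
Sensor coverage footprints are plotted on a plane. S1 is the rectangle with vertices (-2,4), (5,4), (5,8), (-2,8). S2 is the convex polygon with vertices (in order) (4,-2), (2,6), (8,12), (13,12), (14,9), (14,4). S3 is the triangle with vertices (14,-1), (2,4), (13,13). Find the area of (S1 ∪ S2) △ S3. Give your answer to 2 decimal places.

71.81

|S1 ∪ S2| = 129.
|(S1 ∪ S2) ∩ S3| = 69.3464.
|(S1 ∪ S2) △ S3| = 129 + 81.5 − 138.6928 = 71.81.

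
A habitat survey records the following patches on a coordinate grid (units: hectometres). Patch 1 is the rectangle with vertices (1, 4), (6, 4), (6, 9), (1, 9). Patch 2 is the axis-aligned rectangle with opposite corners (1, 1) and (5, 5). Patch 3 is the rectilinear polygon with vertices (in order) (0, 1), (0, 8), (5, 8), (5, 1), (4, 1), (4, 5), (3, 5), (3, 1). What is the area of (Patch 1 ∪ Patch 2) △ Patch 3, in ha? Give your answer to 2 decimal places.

20.00

|Patch 1 ∪ Patch 2| = 37.
|(Patch 1 ∪ Patch 2) ∩ Patch 3| = 24.
|(Patch 1 ∪ Patch 2) △ Patch 3| = 37 + 31 − 48 = 20.00.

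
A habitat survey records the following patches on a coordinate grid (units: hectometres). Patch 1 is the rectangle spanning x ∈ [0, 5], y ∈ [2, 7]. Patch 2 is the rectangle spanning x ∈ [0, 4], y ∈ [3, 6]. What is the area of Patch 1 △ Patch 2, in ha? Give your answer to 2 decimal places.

13.00

|Patch 1∩Patch 2|: x∈[0,4], y∈[3,6] → 4·3 = 12.
|Patch 1 △ Patch 2| = |Patch 1| + |Patch 2| − 2·|Patch 1∩Patch 2| = 25 + 12 − 24 = 13.00.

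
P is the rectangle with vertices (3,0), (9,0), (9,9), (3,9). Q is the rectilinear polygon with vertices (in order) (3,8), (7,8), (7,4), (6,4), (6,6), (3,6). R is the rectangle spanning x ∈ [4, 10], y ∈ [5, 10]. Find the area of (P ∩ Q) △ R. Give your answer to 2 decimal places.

|P ∩ Q| = 10.
|(P ∩ Q) ∩ R| = 7.
|(P ∩ Q) △ R| = 10 + 30 − 14 = 26.00.

26.00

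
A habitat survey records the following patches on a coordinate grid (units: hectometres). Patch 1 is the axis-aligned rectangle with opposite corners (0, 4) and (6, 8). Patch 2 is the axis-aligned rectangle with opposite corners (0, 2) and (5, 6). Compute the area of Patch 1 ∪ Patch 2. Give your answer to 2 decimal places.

34.00

By inclusion–exclusion:
Individual areas: |Patch 1| = 24, |Patch 2| = 20.
|Patch 1∩Patch 2|: x∈[0,5], y∈[4,6] → 5·2 = 10.
|Patch 1 ∪ Patch 2| = 44 − 10 = 34.00.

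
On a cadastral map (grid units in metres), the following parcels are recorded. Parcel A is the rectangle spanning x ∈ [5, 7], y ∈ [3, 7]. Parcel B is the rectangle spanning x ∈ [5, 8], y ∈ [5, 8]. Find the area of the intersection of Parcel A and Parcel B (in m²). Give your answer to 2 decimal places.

|Parcel A∩Parcel B|: x∈[5,7], y∈[5,7] → 2·2 = 4.

4.00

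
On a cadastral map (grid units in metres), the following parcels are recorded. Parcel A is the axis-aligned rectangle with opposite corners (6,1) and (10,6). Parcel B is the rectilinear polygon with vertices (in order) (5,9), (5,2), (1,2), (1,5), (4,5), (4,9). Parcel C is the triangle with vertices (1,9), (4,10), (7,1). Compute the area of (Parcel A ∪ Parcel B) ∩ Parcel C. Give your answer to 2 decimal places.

|Parcel A ∪ Parcel B| = 36.
|(Parcel A ∪ Parcel B) ∩ Parcel C| = 4.83.

4.83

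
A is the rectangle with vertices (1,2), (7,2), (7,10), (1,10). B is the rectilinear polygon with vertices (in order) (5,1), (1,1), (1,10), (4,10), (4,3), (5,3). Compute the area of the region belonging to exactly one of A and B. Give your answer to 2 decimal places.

27.00

|A| = 48, |B| = 29, |A∩B| = 25.
|A △ B| = |A| + |B| − 2·|A∩B| = 48 + 29 − 50 = 27.00.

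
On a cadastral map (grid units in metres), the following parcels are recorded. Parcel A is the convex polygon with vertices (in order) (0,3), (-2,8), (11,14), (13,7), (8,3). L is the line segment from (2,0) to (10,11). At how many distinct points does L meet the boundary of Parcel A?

The segment meets the boundary at (4.182,3).

1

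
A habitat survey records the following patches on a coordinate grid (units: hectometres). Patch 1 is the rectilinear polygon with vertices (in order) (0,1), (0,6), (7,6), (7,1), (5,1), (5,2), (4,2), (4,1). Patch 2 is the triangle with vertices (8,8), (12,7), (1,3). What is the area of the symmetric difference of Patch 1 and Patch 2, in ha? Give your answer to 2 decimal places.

|Patch 1| = 34, |Patch 2| = 13.5, |Patch 1∩Patch 2| = 5.1545.
|Patch 1 △ Patch 2| = |Patch 1| + |Patch 2| − 2·|Patch 1∩Patch 2| = 34 + 13.5 − 10.3091 = 37.19.

37.19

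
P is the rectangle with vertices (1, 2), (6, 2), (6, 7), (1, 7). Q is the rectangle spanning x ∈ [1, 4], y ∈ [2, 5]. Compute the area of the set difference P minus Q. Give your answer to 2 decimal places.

|P∩Q|: x∈[1,4], y∈[2,5] → 3·3 = 9.
|P| = 25.
|P ∖ Q| = |P| − |P∩Q| = 25 − 9 = 16.00.

16.00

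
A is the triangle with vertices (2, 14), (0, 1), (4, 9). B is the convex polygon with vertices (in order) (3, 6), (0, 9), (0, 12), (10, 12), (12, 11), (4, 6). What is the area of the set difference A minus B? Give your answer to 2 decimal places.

|A| = 18, |A∩B| = 10.4923.
|A ∖ B| = |A| − |A∩B| = 18 − 10.4923 = 7.51.

7.51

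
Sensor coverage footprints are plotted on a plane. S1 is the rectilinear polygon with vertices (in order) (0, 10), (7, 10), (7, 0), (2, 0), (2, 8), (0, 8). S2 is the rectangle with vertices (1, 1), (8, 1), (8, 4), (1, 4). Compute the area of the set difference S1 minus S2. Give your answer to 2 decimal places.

39.00

|S1| = 54, |S1∩S2| = 15.
|S1 ∖ S2| = |S1| − |S1∩S2| = 54 − 15 = 39.00.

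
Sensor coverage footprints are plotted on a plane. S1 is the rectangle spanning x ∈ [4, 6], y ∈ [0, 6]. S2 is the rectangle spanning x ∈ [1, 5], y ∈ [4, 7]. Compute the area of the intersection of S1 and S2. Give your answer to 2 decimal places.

2.00

|S1∩S2|: x∈[4,5], y∈[4,6] → 1·2 = 2.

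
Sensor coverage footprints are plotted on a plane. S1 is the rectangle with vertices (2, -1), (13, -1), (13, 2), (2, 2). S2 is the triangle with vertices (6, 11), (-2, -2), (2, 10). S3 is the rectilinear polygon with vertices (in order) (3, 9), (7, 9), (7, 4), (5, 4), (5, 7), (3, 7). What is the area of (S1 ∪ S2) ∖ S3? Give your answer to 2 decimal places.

|S1 ∪ S2| = 55.
|(S1 ∪ S2) ∩ S3| = 2.3077.
|(S1 ∪ S2) ∖ S3| = 55 − 2.3077 = 52.69.

52.69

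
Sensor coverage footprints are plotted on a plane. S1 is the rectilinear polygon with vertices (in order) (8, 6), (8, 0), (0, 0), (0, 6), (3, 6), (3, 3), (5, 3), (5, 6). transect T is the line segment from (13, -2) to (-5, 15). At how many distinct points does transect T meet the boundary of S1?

The segment meets the boundary at (5,5.556), (8,2.722).

2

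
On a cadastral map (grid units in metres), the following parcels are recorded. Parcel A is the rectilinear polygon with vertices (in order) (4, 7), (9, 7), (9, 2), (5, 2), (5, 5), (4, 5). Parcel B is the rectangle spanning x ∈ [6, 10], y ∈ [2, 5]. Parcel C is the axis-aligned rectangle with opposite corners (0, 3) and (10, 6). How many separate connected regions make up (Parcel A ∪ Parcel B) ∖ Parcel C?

(Parcel A ∪ Parcel B) ∖ Parcel C splits into 2 disjoint pieces (area 5, area 5).

2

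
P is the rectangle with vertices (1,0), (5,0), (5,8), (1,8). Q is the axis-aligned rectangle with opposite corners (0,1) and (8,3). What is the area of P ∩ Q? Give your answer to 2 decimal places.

|P∩Q|: x∈[1,5], y∈[1,3] → 4·2 = 8.

8.00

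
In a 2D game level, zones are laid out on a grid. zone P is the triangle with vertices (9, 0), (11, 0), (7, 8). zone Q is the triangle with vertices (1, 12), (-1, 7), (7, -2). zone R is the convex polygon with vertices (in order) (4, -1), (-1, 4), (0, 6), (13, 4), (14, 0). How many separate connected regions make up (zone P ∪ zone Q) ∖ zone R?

(zone P ∪ zone Q) ∖ zone R splits into 3 disjoint pieces (area 1.3333, area 0.3425, area 15.3247).

3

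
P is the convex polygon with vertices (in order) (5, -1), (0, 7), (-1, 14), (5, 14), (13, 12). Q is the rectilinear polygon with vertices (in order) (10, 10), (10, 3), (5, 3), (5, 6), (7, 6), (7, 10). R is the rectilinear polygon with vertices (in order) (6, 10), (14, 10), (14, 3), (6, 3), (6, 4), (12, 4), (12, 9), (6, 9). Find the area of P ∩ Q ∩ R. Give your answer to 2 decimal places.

4.77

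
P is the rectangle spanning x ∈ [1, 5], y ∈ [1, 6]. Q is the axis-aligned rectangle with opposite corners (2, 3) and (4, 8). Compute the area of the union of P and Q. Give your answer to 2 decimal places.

24.00

By inclusion–exclusion:
Individual areas: |P| = 20, |Q| = 10.
|P∩Q|: x∈[2,4], y∈[3,6] → 2·3 = 6.
|P ∪ Q| = 30 − 6 = 24.00.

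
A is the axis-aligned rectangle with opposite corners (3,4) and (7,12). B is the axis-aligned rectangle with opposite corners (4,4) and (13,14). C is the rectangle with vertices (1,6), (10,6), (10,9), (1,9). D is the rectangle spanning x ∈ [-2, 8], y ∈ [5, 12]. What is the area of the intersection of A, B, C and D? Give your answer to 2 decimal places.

9.00

The intersection is the polygon with vertices (4,6), (4,9), (7,9), (7,6).
By the shoelace formula its area is 9.00.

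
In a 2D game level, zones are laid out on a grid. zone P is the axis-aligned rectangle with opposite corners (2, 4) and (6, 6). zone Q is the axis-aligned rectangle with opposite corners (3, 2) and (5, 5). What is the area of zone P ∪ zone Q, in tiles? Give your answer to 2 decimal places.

12.00

By inclusion–exclusion:
Individual areas: |zone P| = 8, |zone Q| = 6.
|zone P∩zone Q|: x∈[3,5], y∈[4,5] → 2·1 = 2.
|zone P ∪ zone Q| = 14 − 2 = 12.00.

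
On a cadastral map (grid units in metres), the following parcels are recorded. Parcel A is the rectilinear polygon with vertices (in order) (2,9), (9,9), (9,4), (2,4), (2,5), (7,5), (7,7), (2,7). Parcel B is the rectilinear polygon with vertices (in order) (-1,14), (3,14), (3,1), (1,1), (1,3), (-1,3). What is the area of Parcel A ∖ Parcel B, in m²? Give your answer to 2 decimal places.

22.00

|Parcel A| = 25, |Parcel A∩Parcel B| = 3.
|Parcel A ∖ Parcel B| = |Parcel A| − |Parcel A∩Parcel B| = 25 − 3 = 22.00.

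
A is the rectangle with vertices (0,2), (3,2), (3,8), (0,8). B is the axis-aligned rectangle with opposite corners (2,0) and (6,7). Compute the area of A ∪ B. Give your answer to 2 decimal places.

By inclusion–exclusion:
Individual areas: |A| = 18, |B| = 28.
|A∩B|: x∈[2,3], y∈[2,7] → 1·5 = 5.
|A ∪ B| = 46 − 5 = 41.00.

41.00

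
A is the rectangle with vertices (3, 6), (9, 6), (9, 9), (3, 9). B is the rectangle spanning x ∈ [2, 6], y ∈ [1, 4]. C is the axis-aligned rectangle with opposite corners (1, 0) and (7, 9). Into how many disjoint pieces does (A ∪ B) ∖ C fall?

(A ∪ B) ∖ C is a single connected region.

1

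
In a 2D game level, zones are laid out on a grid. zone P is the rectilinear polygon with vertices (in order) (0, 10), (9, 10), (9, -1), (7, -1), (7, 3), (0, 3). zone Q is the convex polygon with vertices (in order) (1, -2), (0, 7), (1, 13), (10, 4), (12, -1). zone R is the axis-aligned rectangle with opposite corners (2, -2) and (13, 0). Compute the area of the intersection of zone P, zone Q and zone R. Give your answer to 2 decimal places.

2.00

The intersection is the polygon with vertices (9,-1), (7,-1), (7,0), (9,0).
By the shoelace formula its area is 2.00.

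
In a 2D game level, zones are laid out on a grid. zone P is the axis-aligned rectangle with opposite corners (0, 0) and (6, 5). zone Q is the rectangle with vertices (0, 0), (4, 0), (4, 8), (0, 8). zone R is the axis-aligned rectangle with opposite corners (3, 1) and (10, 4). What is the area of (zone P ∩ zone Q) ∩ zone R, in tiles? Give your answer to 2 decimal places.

3.00

The region (zone P ∩ zone Q) ∩ zone R is the polygon with vertices (4,1), (3,1), (3,4), (4,4).
By the shoelace formula its area is 3.00.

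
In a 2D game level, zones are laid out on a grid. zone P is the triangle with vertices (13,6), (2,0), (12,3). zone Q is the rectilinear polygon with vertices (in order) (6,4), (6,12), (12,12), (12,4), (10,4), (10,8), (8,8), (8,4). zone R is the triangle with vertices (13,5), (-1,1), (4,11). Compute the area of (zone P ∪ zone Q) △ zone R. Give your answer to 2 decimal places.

|zone P ∪ zone Q| = 51.6818.
|(zone P ∪ zone Q) ∩ zone R| = 14.3965.
|(zone P ∪ zone Q) △ zone R| = 51.6818 + 60 − 28.7929 = 82.89.

82.89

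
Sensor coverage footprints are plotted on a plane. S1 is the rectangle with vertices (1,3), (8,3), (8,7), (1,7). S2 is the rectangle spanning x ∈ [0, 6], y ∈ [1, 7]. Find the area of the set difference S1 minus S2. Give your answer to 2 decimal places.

8.00

|S1∩S2|: x∈[1,6], y∈[3,7] → 5·4 = 20.
|S1| = 28.
|S1 ∖ S2| = |S1| − |S1∩S2| = 28 − 20 = 8.00.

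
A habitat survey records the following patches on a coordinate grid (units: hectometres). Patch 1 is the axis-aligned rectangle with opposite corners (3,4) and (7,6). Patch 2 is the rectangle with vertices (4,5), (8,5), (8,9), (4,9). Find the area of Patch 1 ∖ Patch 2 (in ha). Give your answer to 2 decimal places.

5.00

|Patch 1∩Patch 2|: x∈[4,7], y∈[5,6] → 3·1 = 3.
|Patch 1| = 8.
|Patch 1 ∖ Patch 2| = |Patch 1| − |Patch 1∩Patch 2| = 8 − 3 = 5.00.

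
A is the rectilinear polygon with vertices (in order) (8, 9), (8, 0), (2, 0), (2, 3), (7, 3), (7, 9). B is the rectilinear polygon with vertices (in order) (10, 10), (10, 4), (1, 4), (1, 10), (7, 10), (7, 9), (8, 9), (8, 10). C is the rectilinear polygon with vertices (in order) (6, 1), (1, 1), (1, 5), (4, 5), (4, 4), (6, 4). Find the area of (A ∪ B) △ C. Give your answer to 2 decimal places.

|A ∪ B| = 72.
|(A ∪ B) ∩ C| = 11.
|(A ∪ B) △ C| = 72 + 18 − 22 = 68.00.

68.00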